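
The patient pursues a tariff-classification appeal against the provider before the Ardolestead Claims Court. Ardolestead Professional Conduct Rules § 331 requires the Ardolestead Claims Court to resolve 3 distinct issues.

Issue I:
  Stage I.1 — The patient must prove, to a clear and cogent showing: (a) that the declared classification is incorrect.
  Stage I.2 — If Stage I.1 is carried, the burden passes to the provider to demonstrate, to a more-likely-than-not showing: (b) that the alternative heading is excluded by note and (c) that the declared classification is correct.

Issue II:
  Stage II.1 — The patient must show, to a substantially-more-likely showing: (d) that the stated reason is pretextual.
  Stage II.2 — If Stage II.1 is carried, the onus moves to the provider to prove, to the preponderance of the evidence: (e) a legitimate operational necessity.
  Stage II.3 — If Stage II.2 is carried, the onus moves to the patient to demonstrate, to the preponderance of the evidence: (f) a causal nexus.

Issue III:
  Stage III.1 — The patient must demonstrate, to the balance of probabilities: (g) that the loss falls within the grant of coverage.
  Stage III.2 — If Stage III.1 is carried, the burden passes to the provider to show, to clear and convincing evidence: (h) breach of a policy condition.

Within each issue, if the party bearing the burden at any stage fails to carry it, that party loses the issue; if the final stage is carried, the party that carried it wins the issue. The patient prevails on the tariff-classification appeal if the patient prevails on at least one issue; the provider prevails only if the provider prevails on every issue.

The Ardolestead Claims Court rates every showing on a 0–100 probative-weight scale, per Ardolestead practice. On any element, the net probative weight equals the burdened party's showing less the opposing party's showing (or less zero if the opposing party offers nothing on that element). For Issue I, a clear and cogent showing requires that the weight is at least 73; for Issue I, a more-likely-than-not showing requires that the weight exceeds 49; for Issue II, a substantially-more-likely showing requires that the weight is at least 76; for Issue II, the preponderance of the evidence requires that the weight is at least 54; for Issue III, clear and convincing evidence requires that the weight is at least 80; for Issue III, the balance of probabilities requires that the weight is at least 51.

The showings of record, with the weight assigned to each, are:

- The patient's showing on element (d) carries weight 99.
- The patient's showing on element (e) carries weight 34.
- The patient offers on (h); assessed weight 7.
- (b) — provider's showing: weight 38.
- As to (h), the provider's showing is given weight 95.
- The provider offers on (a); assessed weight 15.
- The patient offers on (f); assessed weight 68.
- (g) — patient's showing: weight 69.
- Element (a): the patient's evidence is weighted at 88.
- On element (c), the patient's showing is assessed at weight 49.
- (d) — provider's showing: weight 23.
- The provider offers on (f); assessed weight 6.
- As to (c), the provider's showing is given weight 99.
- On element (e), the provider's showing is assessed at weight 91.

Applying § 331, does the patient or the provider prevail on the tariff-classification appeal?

patient

— Issue I —
Stage I.1 — burden on patient; standard: a clear and cogent showing (weight is at least 73).
    (a): 88 − 15 = 73 ≥ 73 [met]
  All elements met. The burden passes to the provider.
Stage I.2 — burden on provider; standard: a more-likely-than-not showing (weight exceeds 49).
    (b): 38 ≤ 49 [not met]
    (c): 99 − 49 = 50 > 49 [met]
  Not every element is met, so the provider fails to carry Stage I.2.
The patient prevails on this issue.
— Issue II —
Stage II.1 (patient, a substantially-more-likely showing, weight is at least 76): (d) net 99−23=76 ≥ 76 — meets.
  Stage II.1 carried; the burden shifts to the provider.
Stage II.2 (provider, the preponderance of the evidence, weight is at least 54): (e) net 91−34=57 ≥ 54 — meets.
  Stage II.2 carried; the burden shifts to the patient.
Stage II.3 (patient, the preponderance of the evidence, weight is at least 54): (f) net 68−6=62 ≥ 54 — meets.
  The patient carries the last stage.
All stages carried — the patient prevails on this issue.
— Issue III —
Stage III.1 — burden on patient; standard: the balance of probabilities (weight is at least 51).
    (g): 69 ≥ 51 [met]
  Stage III.1 carried; the burden shifts to the provider.
Stage III.2 — burden on provider; standard: clear and convincing evidence (weight is at least 80).
    (h): 95 − 7 = 88 ≥ 80 [met]
  All elements met at the final stage.
All stages carried — the provider prevails on this issue.
Per-issue: Issue I → patient; Issue II → patient; Issue III → provider. The patient must prevail on at least one issue; overall, the patient prevails.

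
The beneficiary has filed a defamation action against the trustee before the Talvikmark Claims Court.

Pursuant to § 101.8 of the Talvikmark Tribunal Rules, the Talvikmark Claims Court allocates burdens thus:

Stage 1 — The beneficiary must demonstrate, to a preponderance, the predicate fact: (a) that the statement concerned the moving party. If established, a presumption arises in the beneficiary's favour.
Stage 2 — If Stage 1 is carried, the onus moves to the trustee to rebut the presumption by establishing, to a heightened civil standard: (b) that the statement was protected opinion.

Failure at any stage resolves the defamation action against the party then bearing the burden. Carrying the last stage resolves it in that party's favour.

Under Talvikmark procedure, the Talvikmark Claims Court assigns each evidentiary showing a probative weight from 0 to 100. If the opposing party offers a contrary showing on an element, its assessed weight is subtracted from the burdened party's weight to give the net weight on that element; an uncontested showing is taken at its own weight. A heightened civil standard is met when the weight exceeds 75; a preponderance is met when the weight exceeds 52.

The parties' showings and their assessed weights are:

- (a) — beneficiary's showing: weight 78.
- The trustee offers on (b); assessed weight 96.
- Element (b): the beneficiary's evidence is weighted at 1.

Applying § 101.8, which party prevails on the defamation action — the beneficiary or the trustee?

At Stage 1 the beneficiary must meet a preponderance (weight exceeds 52): on (a) the weight is 78, > 52, so (a) meets the standard.
  The beneficiary carries Stage 1; the trustee now bears the burden.
At Stage 2 the trustee must meet a heightened civil standard (weight exceeds 75): on (b) the weight is 96 less the opposing 1 gives net 95, which does exceed 75, so (b) meets the standard.
  All elements met at the final stage.
All stages carried — the trustee prevails.

trustee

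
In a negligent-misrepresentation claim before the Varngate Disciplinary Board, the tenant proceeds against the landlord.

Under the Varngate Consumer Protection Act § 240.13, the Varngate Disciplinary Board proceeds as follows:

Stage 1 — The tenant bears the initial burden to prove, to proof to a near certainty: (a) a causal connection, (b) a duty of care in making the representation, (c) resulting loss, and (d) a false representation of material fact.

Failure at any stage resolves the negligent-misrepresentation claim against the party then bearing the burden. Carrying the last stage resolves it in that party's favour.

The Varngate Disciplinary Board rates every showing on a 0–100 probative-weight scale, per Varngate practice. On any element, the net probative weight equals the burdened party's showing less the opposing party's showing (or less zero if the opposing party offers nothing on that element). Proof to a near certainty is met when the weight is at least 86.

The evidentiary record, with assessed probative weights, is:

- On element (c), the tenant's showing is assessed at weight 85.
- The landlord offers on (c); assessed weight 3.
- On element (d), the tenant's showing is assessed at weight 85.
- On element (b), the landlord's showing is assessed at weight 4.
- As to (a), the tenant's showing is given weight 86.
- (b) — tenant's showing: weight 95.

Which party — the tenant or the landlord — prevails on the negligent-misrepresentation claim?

landlord

At Stage 1 the tenant must meet proof to a near certainty (weight is at least 86): on (a) the weight is 86, ≥ 86, so (a) meets the standard; on (b) the weight is 95 less the opposing 4 gives net 91, which does reach 86, so (b) meets the standard; on (c) the weight is 85 less the opposing 3 gives net 82, < 86, so (c) does not meet the standard; on (d) the weight is 85, which does not reach 86, so (d) does not meet the standard.
  Stage 1 not carried; the tenant fails its burden.
The analysis ends at Stage 1; the landlord prevails.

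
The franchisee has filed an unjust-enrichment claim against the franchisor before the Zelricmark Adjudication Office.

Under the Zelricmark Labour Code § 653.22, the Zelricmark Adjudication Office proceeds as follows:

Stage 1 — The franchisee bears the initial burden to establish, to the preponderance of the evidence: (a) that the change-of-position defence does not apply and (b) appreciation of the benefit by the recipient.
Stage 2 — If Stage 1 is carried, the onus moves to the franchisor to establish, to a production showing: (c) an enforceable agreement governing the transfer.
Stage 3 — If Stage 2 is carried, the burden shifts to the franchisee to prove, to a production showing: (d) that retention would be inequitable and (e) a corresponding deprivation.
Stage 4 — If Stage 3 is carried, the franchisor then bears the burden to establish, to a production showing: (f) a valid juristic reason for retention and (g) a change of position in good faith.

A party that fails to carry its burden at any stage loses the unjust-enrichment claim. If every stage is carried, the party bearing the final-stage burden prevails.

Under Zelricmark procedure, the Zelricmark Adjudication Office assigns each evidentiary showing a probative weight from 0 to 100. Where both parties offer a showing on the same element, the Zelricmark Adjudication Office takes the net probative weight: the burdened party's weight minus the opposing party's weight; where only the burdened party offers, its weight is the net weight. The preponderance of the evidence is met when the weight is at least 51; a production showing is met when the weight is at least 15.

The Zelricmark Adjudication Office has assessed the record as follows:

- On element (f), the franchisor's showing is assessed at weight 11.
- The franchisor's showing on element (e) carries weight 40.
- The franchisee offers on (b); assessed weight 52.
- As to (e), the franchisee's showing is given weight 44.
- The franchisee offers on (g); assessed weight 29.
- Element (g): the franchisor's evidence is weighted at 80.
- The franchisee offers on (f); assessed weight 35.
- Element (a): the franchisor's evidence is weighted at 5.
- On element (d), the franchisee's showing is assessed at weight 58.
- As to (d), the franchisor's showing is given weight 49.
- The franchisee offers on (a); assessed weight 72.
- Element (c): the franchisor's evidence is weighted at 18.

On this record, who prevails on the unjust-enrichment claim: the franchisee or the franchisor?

franchisor

Stage 1 — burden on franchisee; standard: the preponderance of the evidence (weight is at least 51).
    (a): 72 − 5 = 67 ≥ 51 [met]
    (b): 52 ≥ 51 [met]
  Stage 1 is satisfied; the onus moves to the franchisor.
Stage 2 — burden on franchisor; standard: a production showing (weight is at least 15).
    (c): 18 ≥ 15 [met]
  The franchisor carries Stage 2; the franchisee now bears the burden.
Stage 3 — burden on franchisee; standard: a production showing (weight is at least 15).
    (d): 58 − 49 = 9 < 15 [not met]
    (e): 44 − 40 = 4 < 15 [not met]
  Stage 3 not carried; the franchisee fails its burden.
The analysis ends at Stage 3; the franchisor prevails.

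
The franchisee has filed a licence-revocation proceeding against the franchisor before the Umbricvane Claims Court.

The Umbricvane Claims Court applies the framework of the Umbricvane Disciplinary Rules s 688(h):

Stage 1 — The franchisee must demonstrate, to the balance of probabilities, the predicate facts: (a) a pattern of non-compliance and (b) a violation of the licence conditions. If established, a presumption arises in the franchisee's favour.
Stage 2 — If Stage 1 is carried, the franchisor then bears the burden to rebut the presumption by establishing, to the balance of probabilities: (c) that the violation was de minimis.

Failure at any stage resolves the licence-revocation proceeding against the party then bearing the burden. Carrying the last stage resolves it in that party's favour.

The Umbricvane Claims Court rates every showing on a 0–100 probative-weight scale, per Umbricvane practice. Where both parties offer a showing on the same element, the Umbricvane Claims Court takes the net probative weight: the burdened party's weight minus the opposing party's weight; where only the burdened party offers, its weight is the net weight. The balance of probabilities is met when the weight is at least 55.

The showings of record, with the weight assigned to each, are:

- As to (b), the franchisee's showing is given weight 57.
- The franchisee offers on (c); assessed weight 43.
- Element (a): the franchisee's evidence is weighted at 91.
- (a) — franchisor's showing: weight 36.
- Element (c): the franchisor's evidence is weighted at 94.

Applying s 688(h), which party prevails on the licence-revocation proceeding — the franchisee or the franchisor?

franchisee

Stage 1 (franchisee, the balance of probabilities, weight is at least 55): (a) net 91−36=55 ≥ 55 — meets; (b) 57 ≥ 55 — meets.
  All elements met. The burden passes to the franchisor.
Stage 2 (franchisor, the balance of probabilities, weight is at least 55): (c) net 94−43=51 < 55 — fails.
  Not every element is met, so the franchisor fails to carry Stage 2.
The franchisee prevails.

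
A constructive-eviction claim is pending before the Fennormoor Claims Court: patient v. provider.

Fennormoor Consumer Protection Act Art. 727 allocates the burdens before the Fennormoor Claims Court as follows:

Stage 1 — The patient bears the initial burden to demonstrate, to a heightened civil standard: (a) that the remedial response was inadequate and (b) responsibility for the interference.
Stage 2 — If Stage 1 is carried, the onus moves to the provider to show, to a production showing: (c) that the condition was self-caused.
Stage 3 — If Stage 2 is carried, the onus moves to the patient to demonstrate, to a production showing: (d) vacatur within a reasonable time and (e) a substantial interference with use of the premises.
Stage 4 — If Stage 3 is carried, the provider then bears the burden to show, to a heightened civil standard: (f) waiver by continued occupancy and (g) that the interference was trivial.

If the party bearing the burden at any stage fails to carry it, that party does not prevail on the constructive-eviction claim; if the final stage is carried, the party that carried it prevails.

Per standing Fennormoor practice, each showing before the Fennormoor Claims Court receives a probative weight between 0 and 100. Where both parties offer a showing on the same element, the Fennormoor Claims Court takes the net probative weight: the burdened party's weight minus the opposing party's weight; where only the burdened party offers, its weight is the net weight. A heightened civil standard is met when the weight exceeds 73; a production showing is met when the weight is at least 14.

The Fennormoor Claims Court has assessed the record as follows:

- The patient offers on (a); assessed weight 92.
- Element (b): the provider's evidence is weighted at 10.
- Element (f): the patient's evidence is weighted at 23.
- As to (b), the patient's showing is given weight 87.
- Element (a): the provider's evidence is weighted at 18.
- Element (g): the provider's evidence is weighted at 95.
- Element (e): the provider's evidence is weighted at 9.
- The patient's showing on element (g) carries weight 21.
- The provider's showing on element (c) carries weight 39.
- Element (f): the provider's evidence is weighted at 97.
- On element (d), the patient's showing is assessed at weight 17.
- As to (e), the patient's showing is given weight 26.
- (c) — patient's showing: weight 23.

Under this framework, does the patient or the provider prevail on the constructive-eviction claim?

provider

At Stage 1 the patient must meet a heightened civil standard (weight exceeds 73): on (a) the weight is 92 less the opposing 18 gives net 74, > 73, so (a) meets the standard; on (b) the weight is 87 less the opposing 10 gives net 77, > 73, so (b) meets the standard.
  Stage 1 carried; the burden shifts to the provider.
At Stage 2 the provider must meet a production showing (weight is at least 14): on (c) the weight is 39 less the opposing 23 gives net 16, ≥ 14, so (c) meets the standard.
  The provider carries Stage 2; the patient now bears the burden.
At Stage 3 the patient must meet a production showing (weight is at least 14): on (d) the weight is 17, which does reach 14, so (d) meets the standard; on (e) the weight is 26 less the opposing 9 gives net 17, which does reach 14, so (e) meets the standard.
  The patient carries Stage 3; the provider now bears the burden.
At Stage 4 the provider must meet a heightened civil standard (weight exceeds 73): on (f) the weight is 97 less the opposing 23 gives net 74, > 73, so (f) meets the standard; on (g) the weight is 95 less the opposing 21 gives net 74, which does exceed 73, so (g) meets the standard.
  Stage 4 carried; the final stage is satisfied.
With every stage satisfied, the provider prevails.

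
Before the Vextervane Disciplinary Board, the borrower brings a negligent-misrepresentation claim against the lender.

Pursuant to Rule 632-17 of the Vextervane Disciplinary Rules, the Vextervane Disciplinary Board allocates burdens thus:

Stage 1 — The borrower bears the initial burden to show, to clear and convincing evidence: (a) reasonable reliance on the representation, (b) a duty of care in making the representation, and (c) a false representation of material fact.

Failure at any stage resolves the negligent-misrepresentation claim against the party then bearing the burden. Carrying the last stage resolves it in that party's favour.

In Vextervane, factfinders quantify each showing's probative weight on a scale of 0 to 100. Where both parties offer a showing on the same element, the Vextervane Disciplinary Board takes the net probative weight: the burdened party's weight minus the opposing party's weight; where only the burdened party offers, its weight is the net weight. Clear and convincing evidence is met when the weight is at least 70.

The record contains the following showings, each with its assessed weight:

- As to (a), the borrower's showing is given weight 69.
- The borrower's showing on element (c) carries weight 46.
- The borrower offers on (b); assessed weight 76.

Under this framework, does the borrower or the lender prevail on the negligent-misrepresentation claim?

Stage 1 (borrower, clear and convincing evidence, weight is at least 70): (a) 69 < 70 — fails; (b) 76 ≥ 70 — meets; (c) 46 < 70 — fails.
  The borrower does not carry Stage 1.
So the lender prevails.

lender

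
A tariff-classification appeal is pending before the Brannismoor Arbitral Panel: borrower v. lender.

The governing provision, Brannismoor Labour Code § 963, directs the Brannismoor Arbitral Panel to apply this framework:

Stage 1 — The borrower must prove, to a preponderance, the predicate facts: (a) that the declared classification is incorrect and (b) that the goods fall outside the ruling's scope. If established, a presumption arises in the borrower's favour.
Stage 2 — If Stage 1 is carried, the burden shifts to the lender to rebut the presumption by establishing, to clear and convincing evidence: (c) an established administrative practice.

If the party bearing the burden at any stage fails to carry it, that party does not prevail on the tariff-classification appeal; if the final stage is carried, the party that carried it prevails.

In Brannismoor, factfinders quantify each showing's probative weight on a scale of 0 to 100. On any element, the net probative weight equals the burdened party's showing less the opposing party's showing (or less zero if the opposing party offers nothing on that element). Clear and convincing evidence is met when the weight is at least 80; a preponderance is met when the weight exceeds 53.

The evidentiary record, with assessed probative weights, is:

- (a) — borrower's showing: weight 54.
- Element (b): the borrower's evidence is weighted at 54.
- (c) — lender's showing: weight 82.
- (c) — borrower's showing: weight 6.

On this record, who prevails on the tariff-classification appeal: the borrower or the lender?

borrower

At Stage 1 the borrower must meet a preponderance (weight exceeds 53): on (a) the weight is 54, which does exceed 53, so (a) meets the standard; on (b) the weight is 54, which does exceed 53, so (b) meets the standard.
  Stage 1 is satisfied; the onus moves to the lender.
At Stage 2 the lender must meet clear and convincing evidence (weight is at least 80): on (c) the weight is 82 less the opposing 6 gives net 76, < 80, so (c) does not meet the standard.
  Stage 2 not carried; the lender fails its burden.
The borrower prevails.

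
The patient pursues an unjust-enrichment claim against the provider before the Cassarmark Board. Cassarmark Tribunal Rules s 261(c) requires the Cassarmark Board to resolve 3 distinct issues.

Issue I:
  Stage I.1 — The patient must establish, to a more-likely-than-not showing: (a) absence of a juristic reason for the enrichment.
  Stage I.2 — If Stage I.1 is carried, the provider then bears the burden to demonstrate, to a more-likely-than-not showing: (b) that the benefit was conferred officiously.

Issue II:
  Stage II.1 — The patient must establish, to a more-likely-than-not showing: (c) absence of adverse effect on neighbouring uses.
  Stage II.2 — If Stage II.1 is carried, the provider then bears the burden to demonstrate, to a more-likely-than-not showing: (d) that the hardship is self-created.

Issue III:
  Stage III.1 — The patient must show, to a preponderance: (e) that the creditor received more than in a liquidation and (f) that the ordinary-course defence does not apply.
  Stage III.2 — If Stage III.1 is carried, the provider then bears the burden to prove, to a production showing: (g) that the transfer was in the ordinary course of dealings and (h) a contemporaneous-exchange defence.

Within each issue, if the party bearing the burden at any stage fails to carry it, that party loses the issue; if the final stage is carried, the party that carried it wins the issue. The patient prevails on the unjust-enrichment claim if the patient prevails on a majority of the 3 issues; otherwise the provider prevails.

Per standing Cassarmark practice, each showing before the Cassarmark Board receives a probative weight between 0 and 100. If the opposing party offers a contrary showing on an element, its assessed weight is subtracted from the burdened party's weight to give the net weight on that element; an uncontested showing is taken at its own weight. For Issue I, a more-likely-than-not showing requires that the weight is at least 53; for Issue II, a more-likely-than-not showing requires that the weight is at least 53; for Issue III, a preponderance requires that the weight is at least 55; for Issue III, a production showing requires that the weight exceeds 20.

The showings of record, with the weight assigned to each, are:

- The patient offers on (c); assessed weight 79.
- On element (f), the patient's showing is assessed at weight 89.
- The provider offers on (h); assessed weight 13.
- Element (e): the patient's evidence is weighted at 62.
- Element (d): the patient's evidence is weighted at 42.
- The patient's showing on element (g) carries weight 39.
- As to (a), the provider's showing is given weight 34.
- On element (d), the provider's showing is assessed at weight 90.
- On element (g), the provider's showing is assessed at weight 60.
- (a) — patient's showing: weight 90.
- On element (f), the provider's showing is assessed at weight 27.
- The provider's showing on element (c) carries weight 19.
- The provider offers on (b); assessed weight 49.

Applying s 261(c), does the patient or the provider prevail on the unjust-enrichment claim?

— Issue I —
At Stage I.1 the patient must meet a more-likely-than-not showing (weight is at least 53): on (a) the weight is 90 less the opposing 34 gives net 56, which does reach 53, so (a) meets the standard.
  All elements met. The burden passes to the provider.
At Stage I.2 the provider must meet a more-likely-than-not showing (weight is at least 53): on (b) the weight is 49, < 53, so (b) does not meet the standard.
  Stage I.2 not carried; the provider fails its burden.
So the patient prevails on this issue.
— Issue II —
At Stage II.1 the patient must meet a more-likely-than-not showing (weight is at least 53): on (c) the weight is 79 less the opposing 19 gives net 60, ≥ 53, so (c) meets the standard.
  Stage II.1 carried; the burden shifts to the provider.
At Stage II.2 the provider must meet a more-likely-than-not showing (weight is at least 53): on (d) the weight is 90 less the opposing 42 gives net 48, which does not reach 53, so (d) does not meet the standard.
  Not every element is met, so the provider fails to carry Stage II.2.
The analysis ends at Stage II.2; the patient prevails on this issue.
— Issue III —
At Stage III.1 the patient must meet a preponderance (weight is at least 55): on (e) the weight is 62, which does reach 55, so (e) meets the standard; on (f) the weight is 89 less the opposing 27 gives net 62, which does reach 55, so (f) meets the standard.
  The patient carries Stage III.1; the provider now bears the burden.
At Stage III.2 the provider must meet a production showing (weight exceeds 20): on (g) the weight is 60 less the opposing 39 gives net 21, > 20, so (g) meets the standard; on (h) the weight is 13, ≤ 20, so (h) does not meet the standard.
  Stage III.2 not carried; the provider fails its burden.
The patient prevails on this issue.
Per-issue: Issue I → patient; Issue II → patient; Issue III → patient. The patient must prevail on a majority of issues; overall, the patient prevails.

patient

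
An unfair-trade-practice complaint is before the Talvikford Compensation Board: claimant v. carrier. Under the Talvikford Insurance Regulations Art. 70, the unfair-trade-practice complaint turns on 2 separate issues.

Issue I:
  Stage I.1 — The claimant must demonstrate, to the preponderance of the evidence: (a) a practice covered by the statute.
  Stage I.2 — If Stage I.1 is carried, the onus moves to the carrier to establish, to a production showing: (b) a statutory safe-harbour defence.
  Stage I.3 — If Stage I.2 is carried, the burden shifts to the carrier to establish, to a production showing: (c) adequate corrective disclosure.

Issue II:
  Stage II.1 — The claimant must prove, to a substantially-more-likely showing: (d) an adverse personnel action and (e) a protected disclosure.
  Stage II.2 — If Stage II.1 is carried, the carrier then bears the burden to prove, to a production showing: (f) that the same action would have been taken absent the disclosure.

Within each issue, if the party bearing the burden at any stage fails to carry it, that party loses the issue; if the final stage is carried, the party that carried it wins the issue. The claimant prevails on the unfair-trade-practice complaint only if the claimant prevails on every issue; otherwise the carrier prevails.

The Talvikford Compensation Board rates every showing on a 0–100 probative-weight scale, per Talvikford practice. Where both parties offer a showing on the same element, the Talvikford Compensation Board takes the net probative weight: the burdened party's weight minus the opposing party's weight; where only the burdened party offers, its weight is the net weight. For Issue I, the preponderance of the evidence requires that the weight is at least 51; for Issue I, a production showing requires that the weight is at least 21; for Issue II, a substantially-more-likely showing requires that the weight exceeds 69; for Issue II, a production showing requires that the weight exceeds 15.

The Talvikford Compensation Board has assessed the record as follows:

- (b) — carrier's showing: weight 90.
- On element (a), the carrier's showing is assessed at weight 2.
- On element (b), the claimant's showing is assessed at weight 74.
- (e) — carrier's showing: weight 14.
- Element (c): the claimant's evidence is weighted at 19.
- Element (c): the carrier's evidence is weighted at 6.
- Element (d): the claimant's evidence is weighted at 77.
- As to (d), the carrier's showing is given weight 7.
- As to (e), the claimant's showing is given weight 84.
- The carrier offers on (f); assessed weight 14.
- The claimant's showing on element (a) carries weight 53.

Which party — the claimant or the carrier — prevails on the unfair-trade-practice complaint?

claimant

— Issue I —
Stage I.1 (claimant, the preponderance of the evidence, weight is at least 51): (a) net 53−2=51 ≥ 51 — meets.
  Stage I.1 carried; the burden shifts to the carrier.
Stage I.2 (carrier, a production showing, weight is at least 21): (b) net 90−74=16 < 21 — fails.
  The carrier does not carry Stage I.2.
The analysis ends at Stage I.2; the claimant prevails on this issue.
— Issue II —
Stage II.1 (claimant, a substantially-more-likely showing, weight exceeds 69): (d) net 77−7=70 > 69 — meets; (e) net 84−14=70 > 69 — meets.
  All elements met. The burden passes to the carrier.
Stage II.2 (carrier, a production showing, weight exceeds 15): (f) 14 ≤ 15 — fails.
  Not every element is met, so the carrier fails to carry Stage II.2.
The analysis ends at Stage II.2; the claimant prevails on this issue.
Per-issue: Issue I → claimant; Issue II → claimant. The claimant must prevail on every issue; overall, the claimant prevails.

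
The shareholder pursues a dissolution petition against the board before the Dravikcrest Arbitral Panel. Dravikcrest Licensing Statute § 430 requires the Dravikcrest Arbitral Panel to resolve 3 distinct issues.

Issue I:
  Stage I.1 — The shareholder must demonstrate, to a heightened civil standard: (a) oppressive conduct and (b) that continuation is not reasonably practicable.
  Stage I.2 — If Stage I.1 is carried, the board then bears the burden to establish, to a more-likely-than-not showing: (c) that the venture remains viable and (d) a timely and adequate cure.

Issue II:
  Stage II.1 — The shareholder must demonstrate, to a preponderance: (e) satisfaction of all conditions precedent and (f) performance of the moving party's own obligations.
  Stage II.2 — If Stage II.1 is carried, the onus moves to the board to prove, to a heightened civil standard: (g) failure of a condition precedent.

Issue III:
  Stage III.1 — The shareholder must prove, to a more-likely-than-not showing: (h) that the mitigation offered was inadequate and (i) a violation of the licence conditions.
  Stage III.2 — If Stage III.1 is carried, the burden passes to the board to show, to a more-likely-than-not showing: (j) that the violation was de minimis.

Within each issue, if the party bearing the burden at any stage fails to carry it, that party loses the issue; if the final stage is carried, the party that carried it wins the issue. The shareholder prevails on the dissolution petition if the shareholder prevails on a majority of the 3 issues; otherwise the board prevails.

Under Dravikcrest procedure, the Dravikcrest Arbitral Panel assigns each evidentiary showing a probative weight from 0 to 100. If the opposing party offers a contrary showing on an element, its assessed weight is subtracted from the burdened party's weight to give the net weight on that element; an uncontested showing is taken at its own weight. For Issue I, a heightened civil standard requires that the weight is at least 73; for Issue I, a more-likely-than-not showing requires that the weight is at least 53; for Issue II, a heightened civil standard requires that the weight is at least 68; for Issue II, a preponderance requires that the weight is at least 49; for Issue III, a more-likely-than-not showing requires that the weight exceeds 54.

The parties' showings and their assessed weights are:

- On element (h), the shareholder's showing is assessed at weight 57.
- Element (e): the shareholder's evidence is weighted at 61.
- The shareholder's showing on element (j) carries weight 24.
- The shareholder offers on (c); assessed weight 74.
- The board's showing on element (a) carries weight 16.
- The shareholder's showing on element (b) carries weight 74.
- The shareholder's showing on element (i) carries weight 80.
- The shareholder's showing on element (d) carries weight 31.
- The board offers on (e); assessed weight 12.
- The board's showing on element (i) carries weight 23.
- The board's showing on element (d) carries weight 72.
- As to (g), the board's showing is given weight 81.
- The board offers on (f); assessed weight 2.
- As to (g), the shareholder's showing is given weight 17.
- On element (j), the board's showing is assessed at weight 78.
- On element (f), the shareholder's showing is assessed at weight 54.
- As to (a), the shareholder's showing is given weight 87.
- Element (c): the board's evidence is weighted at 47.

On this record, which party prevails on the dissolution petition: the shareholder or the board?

— Issue I —
Stage I.1 — burden on shareholder; standard: a heightened civil standard (weight is at least 73).
    (a): 87 − 16 = 71 < 73 [not met]
    (b): 74 ≥ 73 [met]
  Not every element is met, so the shareholder fails to carry Stage I.1.
The board prevails on this issue.
— Issue II —
Stage II.1 — burden on shareholder; standard: a preponderance (weight is at least 49).
    (e): 61 − 12 = 49 ≥ 49 [met]
    (f): 54 − 2 = 52 ≥ 49 [met]
  All elements met. The burden passes to the board.
Stage II.2 — burden on board; standard: a heightened civil standard (weight is at least 68).
    (g): 81 − 17 = 64 < 68 [not met]
  The board does not carry Stage II.2.
The analysis ends at Stage II.2; the shareholder prevails on this issue.
— Issue III —
Stage III.1 (shareholder, a more-likely-than-not showing, weight exceeds 54): (h) 57 > 54 — meets; (i) net 80−23=57 > 54 — meets.
  Stage III.1 carried; the burden shifts to the board.
Stage III.2 (board, a more-likely-than-not showing, weight exceeds 54): (j) net 78−24=54 ≤ 54 — fails.
  The board does not carry Stage III.2.
So the shareholder prevails on this issue.
Per-issue: Issue I → board; Issue II → shareholder; Issue III → shareholder. The shareholder must prevail on a majority of issues; overall, the shareholder prevails.

shareholder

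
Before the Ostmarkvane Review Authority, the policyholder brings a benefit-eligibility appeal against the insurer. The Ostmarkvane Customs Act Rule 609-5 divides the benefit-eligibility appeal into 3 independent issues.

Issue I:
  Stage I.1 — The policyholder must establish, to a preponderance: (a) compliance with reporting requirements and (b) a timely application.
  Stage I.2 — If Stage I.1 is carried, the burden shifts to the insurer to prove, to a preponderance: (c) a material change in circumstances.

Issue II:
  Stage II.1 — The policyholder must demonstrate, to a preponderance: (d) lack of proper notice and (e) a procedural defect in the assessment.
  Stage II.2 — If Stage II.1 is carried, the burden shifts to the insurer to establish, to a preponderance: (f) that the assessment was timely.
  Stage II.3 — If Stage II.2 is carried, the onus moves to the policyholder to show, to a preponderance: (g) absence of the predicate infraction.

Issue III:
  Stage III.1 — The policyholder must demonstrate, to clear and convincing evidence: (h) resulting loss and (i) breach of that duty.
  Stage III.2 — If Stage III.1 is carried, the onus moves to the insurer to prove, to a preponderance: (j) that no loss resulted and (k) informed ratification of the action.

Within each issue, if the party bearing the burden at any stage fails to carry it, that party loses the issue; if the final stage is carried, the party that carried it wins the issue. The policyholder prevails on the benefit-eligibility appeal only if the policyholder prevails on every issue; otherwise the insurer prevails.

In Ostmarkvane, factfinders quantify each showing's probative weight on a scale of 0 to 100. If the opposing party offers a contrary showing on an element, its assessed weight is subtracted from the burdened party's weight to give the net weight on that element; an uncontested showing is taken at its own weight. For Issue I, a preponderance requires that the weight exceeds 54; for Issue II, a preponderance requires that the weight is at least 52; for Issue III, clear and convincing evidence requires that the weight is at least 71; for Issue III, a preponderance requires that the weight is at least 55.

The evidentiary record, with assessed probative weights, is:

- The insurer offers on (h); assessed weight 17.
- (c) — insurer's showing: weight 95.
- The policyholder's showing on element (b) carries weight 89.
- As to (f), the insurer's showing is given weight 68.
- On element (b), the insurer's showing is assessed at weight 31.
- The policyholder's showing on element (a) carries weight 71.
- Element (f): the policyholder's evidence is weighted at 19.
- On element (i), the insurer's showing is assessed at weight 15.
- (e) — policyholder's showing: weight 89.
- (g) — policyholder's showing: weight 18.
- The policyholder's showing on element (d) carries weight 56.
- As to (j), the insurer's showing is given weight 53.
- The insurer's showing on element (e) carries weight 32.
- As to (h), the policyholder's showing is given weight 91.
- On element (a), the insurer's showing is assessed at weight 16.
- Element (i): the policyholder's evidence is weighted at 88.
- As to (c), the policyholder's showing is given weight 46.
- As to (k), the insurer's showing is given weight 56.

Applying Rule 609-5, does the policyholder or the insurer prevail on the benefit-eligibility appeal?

— Issue I —
Stage I.1 — burden on policyholder; standard: a preponderance (weight exceeds 54).
    (a): 71 − 16 = 55 > 54 [met]
    (b): 89 − 31 = 58 > 54 [met]
  Stage I.1 carried; the burden shifts to the insurer.
Stage I.2 — burden on insurer; standard: a preponderance (weight exceeds 54).
    (c): 95 − 46 = 49 ≤ 54 [not met]
  The insurer does not carry Stage I.2.
The policyholder prevails on this issue.
— Issue II —
At Stage II.1 the policyholder must meet a preponderance (weight is at least 52): on (d) the weight is 56, which does reach 52, so (d) meets the standard; on (e) the weight is 89 less the opposing 32 gives net 57, which does reach 52, so (e) meets the standard.
  Stage II.1 is satisfied; the onus moves to the insurer.
At Stage II.2 the insurer must meet a preponderance (weight is at least 52): on (f) the weight is 68 less the opposing 19 gives net 49, < 52, so (f) does not meet the standard.
  The insurer does not carry Stage II.2.
The analysis ends at Stage II.2; the policyholder prevails on this issue.
— Issue III —
At Stage III.1 the policyholder must meet clear and convincing evidence (weight is at least 71): on (h) the weight is 91 less the opposing 17 gives net 74, which does reach 71, so (h) meets the standard; on (i) the weight is 88 less the opposing 15 gives net 73, which does reach 71, so (i) meets the standard.
  Stage III.1 carried; the burden shifts to the insurer.
At Stage III.2 the insurer must meet a preponderance (weight is at least 55): on (j) the weight is 53, < 55, so (j) does not meet the standard; on (k) the weight is 56, which does reach 55, so (k) meets the standard.
  Not every element is met, so the insurer fails to carry Stage III.2.
The policyholder prevails on this issue.
Per-issue: Issue I → policyholder; Issue II → policyholder; Issue III → policyholder. The policyholder must prevail on every issue; overall, the policyholder prevails.

policyholder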